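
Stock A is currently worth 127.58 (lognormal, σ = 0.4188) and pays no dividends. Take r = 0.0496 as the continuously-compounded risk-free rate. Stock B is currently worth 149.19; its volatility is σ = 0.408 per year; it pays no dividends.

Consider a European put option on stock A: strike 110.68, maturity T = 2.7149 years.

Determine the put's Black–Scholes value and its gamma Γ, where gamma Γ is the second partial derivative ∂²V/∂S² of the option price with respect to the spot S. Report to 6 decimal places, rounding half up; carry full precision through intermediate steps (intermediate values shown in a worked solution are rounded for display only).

σ√T = 0.4188·√2.7149 = 0.690055
d₁ = (ln(S/K) + (r+σ²/2)T) / (σ√T) = (ln(127.58/110.68) + (0.0496+0.4188²/2)·2.7149) / 0.690055 = (0.142100 + 0.372747) / 0.690055 = 0.746096
d₂ = d₁ − σ√T = 0.746096 − 0.690055 = 0.056041
e^{−rT} = 0.874014
N(−d₁) = 0.227805,  N(−d₂) = 0.477654
Put price V = K·e^{−rT}·N(−d₂) − S·N(−d₁) = 46.206306 − 29.063315 = 17.142991
φ(d₁) = (1/√(2π))·e^{−d₁²/2} = 0.302018
Γ = φ(d₁) / (S·σ·√T) = 0.003431

price = 17.142991
Γ = 0.003431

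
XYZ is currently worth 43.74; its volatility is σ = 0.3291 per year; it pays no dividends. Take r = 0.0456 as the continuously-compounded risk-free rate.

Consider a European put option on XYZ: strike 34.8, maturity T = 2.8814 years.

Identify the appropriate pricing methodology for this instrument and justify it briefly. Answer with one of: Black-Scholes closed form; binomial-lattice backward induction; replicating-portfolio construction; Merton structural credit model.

framework: Black-Scholes closed form

Key observation: the strike-34.8 put on XYZ is European-exercise on a continuously-modelled lognormal underlying, so its value is a single closed-form evaluation.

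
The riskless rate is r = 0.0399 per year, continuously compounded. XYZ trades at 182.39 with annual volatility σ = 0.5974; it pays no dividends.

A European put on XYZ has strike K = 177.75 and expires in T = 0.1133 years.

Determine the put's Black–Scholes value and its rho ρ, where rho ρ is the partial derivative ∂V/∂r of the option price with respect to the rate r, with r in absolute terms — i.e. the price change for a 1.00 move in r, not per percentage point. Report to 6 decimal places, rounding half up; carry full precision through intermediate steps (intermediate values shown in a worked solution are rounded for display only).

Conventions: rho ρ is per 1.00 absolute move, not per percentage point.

price = 11.830567
ρ = -9.623668

σ√T = 0.5974·√0.1133 = 0.201085
d₁ = (ln(S/K) + (r+σ²/2)T) / (σ√T) = (ln(182.39/177.75) + (0.0399+0.5974²/2)·0.1133) / 0.201085 = (0.025769 + 0.024738) / 0.201085 = 0.251175
d₂ = d₁ − σ√T = 0.251175 − 0.201085 = 0.050089
e^{−rT} = 0.995490
N(−d₁) = 0.400840,  N(−d₂) = 0.480026
Put price V = K·e^{−rT}·N(−d₂) − S·N(−d₁) = 84.939699 − 73.109133 = 11.830567
ρ = −K·T·e^{−rT}·N(−d₂) = -9.623668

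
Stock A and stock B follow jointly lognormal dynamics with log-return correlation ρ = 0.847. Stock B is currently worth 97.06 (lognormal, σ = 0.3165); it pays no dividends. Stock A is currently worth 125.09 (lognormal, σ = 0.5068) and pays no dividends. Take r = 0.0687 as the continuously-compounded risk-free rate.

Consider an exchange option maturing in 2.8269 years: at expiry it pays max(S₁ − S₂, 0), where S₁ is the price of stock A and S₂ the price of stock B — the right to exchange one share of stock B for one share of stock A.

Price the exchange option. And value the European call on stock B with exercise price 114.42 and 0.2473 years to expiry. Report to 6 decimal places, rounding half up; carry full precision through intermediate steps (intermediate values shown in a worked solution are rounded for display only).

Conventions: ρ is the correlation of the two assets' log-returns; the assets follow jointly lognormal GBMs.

σ_eff = √(σ₁² + σ₂² − 2ρσ₁σ₂) = √(0.5068² + 0.3165² − 2·0.847·0.5068·0.3165) = 0.292057
d₁ = (ln(S₁/S₂) + (q₂ − q₁ + σ_eff²/2)T) / (σ_eff√T) = (ln(125.09/97.06) + (0.0 − 0.0 + 0.042649)·2.8269) / 0.491046 = 0.762183
d₂ = d₁ − σ_eff√T = 0.762183 − 0.491046 = 0.271137
N(d₁) = 0.777025,  N(d₂) = 0.606857
V = S₁·e^{−q₁T}·N(d₁) − S₂·e^{−q₂T}·N(d₂) = 97.198023 − 58.901558 = 38.296465
[vanilla: stock B call K=114.42]
σ√T = 0.3165·√0.2473 = 0.157393
d₁ = (ln(S/K) + (r+σ²/2)T) / (σ√T) = (ln(97.06/114.42) + (0.0687+0.3165²/2)·0.2473) / 0.157393 = (-0.164547 + 0.029376) / 0.157393 = -0.858810
d₂ = d₁ − σ√T = -0.858810 − 0.157393 = -1.016203
e^{−rT} = 0.983154
N(d₁) = 0.195223,  N(d₂) = 0.154766
price = S·N(d₁) − K·e^{−rT}·N(d₂) = 18.948323 − 17.410059 = 1.538264

exchange price = 38.296465
price(stock B call K=114.42) = 1.538264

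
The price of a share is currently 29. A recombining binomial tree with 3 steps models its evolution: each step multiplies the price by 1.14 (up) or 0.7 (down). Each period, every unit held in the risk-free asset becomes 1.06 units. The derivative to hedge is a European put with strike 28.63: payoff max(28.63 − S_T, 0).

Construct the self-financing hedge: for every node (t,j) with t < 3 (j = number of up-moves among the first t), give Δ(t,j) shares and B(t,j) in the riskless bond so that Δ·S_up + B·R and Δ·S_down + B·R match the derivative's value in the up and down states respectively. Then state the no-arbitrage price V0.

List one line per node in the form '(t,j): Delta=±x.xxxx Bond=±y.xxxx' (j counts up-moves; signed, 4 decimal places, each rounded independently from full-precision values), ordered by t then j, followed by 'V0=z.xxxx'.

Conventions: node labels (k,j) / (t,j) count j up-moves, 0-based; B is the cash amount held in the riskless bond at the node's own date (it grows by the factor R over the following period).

(0,0): Delta=-0.3307 Bond=11.2204
(1,0): Delta=-1.0000 Bond=25.4806
(1,1): Delta=-0.2394 Bond=8.8742
(2,0): Delta=-1.0000 Bond=27.0094
(2,1): Delta=-1.0000 Bond=27.0094
(2,2): Delta=-0.1356 Bond=5.4950
V0=1.6304

Risk-neutral probability p* = (R−d)/(u−d) = (1.06−0.7)/(1.14−0.7) = 0.8182.
Expiry values: V(3,0)=18.6830, V(3,1)=12.4306, V(3,2)=2.2481, V(3,3)=0.0000
  t=2,j=0: stock 14.2100 → up 16.1994 (V=12.4306), down 9.9470 (V=18.6830). Price 12.7994; hedge Δ=-1.0000, bond B=27.0094.
  t=2,j=1: stock 23.1420 → up 26.3819 (V=2.2481), down 16.1994 (V=12.4306). Price 3.8674; hedge Δ=-1.0000, bond B=27.0094.
  t=2,j=2: stock 37.6884 → up 42.9648 (V=0.0000), down 26.3819 (V=2.2481). Price 0.3856; hedge Δ=-0.1356, bond B=5.4950.
  t=1,j=0: stock 20.3000 → up 23.1420 (V=3.8674), down 14.2100 (V=12.7994). Price 5.1806; hedge Δ=-1.0000, bond B=25.4806.
  t=1,j=1: stock 33.0600 → up 37.6884 (V=0.3856), down 23.1420 (V=3.8674). Price 0.9610; hedge Δ=-0.2394, bond B=8.8742.
  t=0,j=0: stock 29.0000 → up 33.0600 (V=0.9610), down 20.3000 (V=5.1806). Price 1.6304; hedge Δ=-0.3307, bond B=11.2204.
Verification: the root portfolio costs Δ(0,0)·S0 + B(0,0) = 1.6304, matching V0.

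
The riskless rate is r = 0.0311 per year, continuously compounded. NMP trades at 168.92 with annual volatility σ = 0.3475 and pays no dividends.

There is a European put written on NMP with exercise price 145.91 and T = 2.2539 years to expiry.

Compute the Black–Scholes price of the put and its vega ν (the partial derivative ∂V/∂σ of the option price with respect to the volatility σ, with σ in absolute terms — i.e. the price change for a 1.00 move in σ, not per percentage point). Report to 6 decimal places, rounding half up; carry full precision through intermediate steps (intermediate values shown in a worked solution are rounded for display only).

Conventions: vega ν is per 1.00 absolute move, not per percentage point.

price = 17.526738
ν = 80.511312

σ√T = 0.3475·√2.2539 = 0.521702
d₁ = (ln(S/K) + (r+σ²/2)T) / (σ√T) = (ln(168.92/145.91) + (0.0311+0.3475²/2)·2.2539) / 0.521702 = (0.146435 + 0.206183) / 0.521702 = 0.675899
d₂ = d₁ − σ√T = 0.675899 − 0.521702 = 0.154198
e^{−rT} = 0.932304
N(−d₁) = 0.249552,  N(−d₂) = 0.438727
Put price V = K·e^{−rT}·N(−d₂) − S·N(−d₁) = 59.681104 − 42.154366 = 17.526738
φ(d₁) = (1/√(2π))·e^{−d₁²/2} = 0.317474
ν = S·φ(d₁)·√T = 80.511312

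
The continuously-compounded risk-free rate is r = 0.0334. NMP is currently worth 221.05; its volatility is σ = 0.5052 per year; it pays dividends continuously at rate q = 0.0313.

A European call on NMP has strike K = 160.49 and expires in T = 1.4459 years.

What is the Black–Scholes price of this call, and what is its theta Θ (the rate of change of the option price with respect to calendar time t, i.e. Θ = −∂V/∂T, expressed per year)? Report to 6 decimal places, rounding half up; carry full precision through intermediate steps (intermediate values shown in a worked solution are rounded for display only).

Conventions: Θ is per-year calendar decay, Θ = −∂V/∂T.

price = 78.399090
Θ = -10.221941

σ√T = 0.5052·√1.4459 = 0.607481
d₁ = (ln(S/K) + (r−q+σ²/2)T) / (σ√T) = (ln(221.05/160.49) + (0.0334−0.0313+0.5052²/2)·1.4459) / 0.607481 = (0.320157 + 0.187553) / 0.607481 = 0.835763
d₂ = d₁ − σ√T = 0.835763 − 0.607481 = 0.228283
e^{−rT} = 0.952855
e^{−qT} = 0.955752
N(d₁) = 0.798356,  N(d₂) = 0.590287
Call price V = S·e^{−qT}·N(d₁) − K·e^{−rT}·N(d₂) = 168.667874 − 90.268784 = 78.399090
φ(d₁) = (1/√(2π))·e^{−d₁²/2} = 0.281341
Θ = −S·e^{−qT}·φ(d₁)·σ/(2√T) + q·S·e^{−qT}·N(d₁) − r·K·e^{−rT}·N(d₂) = −12.486268 + 5.279304 − 3.014977 = -10.221941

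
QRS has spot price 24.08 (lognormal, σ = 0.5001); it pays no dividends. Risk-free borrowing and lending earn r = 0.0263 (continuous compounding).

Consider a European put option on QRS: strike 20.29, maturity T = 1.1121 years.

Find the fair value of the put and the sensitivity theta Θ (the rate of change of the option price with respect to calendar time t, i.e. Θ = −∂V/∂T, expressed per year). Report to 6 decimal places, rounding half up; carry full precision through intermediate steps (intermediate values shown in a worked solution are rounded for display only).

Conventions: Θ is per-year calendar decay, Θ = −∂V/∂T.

σ√T = 0.5001·√1.1121 = 0.527386
d₁ = (ln(S/K) + (r+σ²/2)T) / (σ√T) = (ln(24.08/20.29) + (0.0263+0.5001²/2)·1.1121) / 0.527386 = (0.171253 + 0.168316) / 0.527386 = 0.643873
d₂ = d₁ − σ√T = 0.643873 − 0.527386 = 0.116487
e^{−rT} = 0.971175
N(−d₁) = 0.259829,  N(−d₂) = 0.453633
Put price V = K·e^{−rT}·N(−d₂) − S·N(−d₁) = 8.938912 − 6.256679 = 2.682233
φ(d₁) = (1/√(2π))·e^{−d₁²/2} = 0.324255
Θ = −S·φ(d₁)·σ/(2√T) + r·K·e^{−rT}·N(−d₂) = −1.851391 + 0.235093 = -1.616298

price = 2.682233
Θ = -1.616298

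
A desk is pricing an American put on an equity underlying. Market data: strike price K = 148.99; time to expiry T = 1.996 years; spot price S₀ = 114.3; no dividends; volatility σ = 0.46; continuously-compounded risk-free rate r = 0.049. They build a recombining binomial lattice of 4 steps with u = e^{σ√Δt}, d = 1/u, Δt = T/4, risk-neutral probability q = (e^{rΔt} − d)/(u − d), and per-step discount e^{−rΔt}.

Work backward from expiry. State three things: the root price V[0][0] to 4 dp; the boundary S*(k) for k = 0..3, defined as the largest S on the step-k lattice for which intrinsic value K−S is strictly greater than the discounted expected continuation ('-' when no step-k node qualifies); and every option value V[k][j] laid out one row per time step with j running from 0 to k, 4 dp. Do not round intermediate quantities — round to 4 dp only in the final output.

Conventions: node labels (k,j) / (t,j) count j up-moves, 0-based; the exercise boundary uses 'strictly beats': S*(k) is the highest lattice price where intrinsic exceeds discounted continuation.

price = 47.5291
boundary = - - 59.6766 82.5895
tree:
47.5291
66.6800 27.3397
89.3134 43.3885 9.7439
105.8696 66.4005 18.3852 0.0000
117.8326 89.3134 34.6900 0.0000 0.0000

params: Δt=0.49900 u=1.38395 d=0.72257 q=0.45690 e^(-rΔt)=0.97585
t_4 payoffs: 117.8326 89.3134 34.6900 0.0000 0.0000
t_3: node(3,0) S=43.1204 payoff=105.8696 vs cont=102.2709 → 105.8696 [stop]  node(3,1) S=82.5895 payoff=66.4005 vs cont=62.8017 → 66.4005 [stop]  node(3,2) S=158.1858 payoff=0.0000 vs cont=18.3852 → 18.3852 [wait]  node(3,3) S=302.9772 payoff=0.0000 vs cont=0.0000 → 0.0000 [wait]  ⇒ S*(3)=82.5895
t_2: node(2,0) S=59.6766 payoff=89.3134 vs cont=85.7147 → 89.3134 [stop]  node(2,1) S=114.3000 payoff=34.6900 vs cont=43.3885 → 43.3885 [wait]  node(2,2) S=218.9217 payoff=0.0000 vs cont=9.7439 → 9.7439 [wait]  ⇒ S*(2)=59.6766
t_1: node(1,0) S=82.5895 payoff=66.4005 vs cont=66.6800 → 66.6800 [wait]  node(1,1) S=158.1858 payoff=0.0000 vs cont=27.3397 → 27.3397 [wait]  ⇒ S*(1)=-
t_0: node(0,0) S=114.3000 payoff=34.6900 vs cont=47.5291 → 47.5291 [wait]  ⇒ S*(0)=-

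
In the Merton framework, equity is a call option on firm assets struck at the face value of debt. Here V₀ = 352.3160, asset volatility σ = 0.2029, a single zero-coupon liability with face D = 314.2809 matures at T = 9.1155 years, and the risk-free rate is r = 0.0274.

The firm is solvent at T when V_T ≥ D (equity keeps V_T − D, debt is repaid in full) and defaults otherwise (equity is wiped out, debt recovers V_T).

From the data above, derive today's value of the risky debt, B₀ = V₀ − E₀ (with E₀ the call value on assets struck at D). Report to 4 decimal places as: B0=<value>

Apply the equity-as-call identities (strike 314.2809, horizon 9.1155 years):
d₁ = [ln(V₀/D) + (r + σ²/2)T] / (σ√T)
   = [ln(352.3160/314.2809) + (0.0274 + 0.5·0.2029²)·9.1155] / (0.2029·√9.1155)
   = [0.114241 + 0.437400] / 0.612593 = 0.900502
d₂ = d₁ − σ√T = 0.900502 − 0.612593 = 0.287908
N(d₁) = 0.816073,  N(d₂) = 0.613292,  e^(−rT) = 0.778984
E₀ = V₀·N(d₁) − D·e^(−rT)·N(d₂)
   = 352.3160·0.816073 − 314.2809·0.778984·0.613292 = 137.369775
B₀ = V₀ − E₀ = 352.3160 − 137.369775 = 214.946225

B0=214.9462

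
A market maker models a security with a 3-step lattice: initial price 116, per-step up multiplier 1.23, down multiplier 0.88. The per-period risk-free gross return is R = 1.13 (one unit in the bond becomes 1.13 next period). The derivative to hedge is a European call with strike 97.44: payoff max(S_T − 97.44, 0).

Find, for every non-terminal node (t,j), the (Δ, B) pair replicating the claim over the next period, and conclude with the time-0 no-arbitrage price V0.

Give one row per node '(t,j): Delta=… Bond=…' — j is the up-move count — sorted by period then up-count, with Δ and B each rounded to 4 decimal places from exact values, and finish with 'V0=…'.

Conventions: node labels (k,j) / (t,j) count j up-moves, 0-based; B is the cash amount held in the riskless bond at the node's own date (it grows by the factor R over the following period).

Risk-neutral probability p* = (R−d)/(u−d) = (1.13−0.88)/(1.23−0.88) = 0.7143.
At maturity the claim pays: V(3,0)=0.0000, V(3,1)=13.0514, V(3,2)=56.9968, V(3,3)=118.4206
  t=2,j=0: stock 89.8304 → up 110.4914 (V=13.0514), down 79.0508 (V=0.0000). Price 8.2499; hedge Δ=0.4151, bond B=-29.0398.
  t=2,j=1: stock 125.5584 → up 154.4368 (V=56.9968), down 110.4914 (V=13.0514). Price 39.3283; hedge Δ=1.0000, bond B=-86.2301.
  t=2,j=2: stock 175.4964 → up 215.8606 (V=118.4206), down 154.4368 (V=56.9968). Price 89.2663; hedge Δ=1.0000, bond B=-86.2301.
  t=1,j=0: stock 102.0800 → up 125.5584 (V=39.3283), down 89.8304 (V=8.2499). Price 26.9458; hedge Δ=0.8699, bond B=-61.8496.
  t=1,j=1: stock 142.6800 → up 175.4964 (V=89.2663), down 125.5584 (V=39.3283). Price 66.3702; hedge Δ=1.0000, bond B=-76.3098.
  t=0,j=0: stock 116.0000 → up 142.6800 (V=66.3702), down 102.0800 (V=26.9458). Price 48.7664; hedge Δ=0.9710, bond B=-63.8746.
Sanity check at the root: Δ(0,0)·S0 + B(0,0) reproduces V0 = 48.7664.

(0,0): Delta=0.9710 Bond=-63.8746
(1,0): Delta=0.8699 Bond=-61.8496
(1,1): Delta=1.0000 Bond=-76.3098
(2,0): Delta=0.4151 Bond=-29.0398
(2,1): Delta=1.0000 Bond=-86.2301
(2,2): Delta=1.0000 Bond=-86.2301
V0=48.7664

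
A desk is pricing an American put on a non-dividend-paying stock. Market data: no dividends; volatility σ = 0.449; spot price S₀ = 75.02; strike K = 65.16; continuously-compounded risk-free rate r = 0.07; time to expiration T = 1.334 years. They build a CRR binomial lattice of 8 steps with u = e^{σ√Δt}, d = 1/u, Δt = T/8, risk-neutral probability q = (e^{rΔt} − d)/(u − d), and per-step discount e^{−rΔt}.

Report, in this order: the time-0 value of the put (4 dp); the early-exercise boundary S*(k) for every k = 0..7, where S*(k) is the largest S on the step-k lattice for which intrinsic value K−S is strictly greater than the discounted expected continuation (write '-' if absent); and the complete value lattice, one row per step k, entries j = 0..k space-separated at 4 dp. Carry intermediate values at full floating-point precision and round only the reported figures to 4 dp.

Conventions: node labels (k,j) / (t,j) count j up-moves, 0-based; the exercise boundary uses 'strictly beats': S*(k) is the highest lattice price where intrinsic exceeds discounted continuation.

price = 7.9257
boundary = - - - - 36.0302 43.2807 36.0302 43.2807
tree:
7.9257
11.5215 4.3161
16.2640 6.7866 1.8090
22.1915 10.3909 3.1405 0.4451
29.1298 15.3933 5.3541 0.8764 0.0000
35.1657 21.8793 8.9090 1.7256 0.0000 0.0000
40.1904 29.1298 14.3266 3.3974 0.0000 0.0000 0.0000
44.3734 35.1657 21.8793 6.6890 0.0000 0.0000 0.0000 0.0000
47.8556 40.1904 29.1298 13.1698 0.0000 0.0000 0.0000 0.0000 0.0000

Δt=0.16675  u=1.20123  d=0.83248  q=0.48613  discount=0.98840
step 8 (expiry): payoffs max(K−S,0) = 47.8556 40.1904 29.1298 13.1698 0.0000 0.0000 0.0000 0.0000 0.0000
step 7: (k=7,j=0): S=20.7866, K−S=44.3734, hold=43.6172 ⇒ V=44.3734 exercise | (k=7,j=1): S=29.9943, K−S=35.1657, hold=34.4095 ⇒ V=35.1657 exercise | (k=7,j=2): S=43.2807, K−S=21.8793, hold=21.1231 ⇒ V=21.8793 exercise | (k=7,j=3): S=62.4524, K−S=2.7076, hold=6.6890 ⇒ V=6.6890 continue | (k=7,j=4): S=90.1166, K−S=0.0000, hold=0.0000 ⇒ V=0.0000 continue | (k=7,j=5): S=130.0349, K−S=0.0000, hold=0.0000 ⇒ V=0.0000 continue | (k=7,j=6): S=187.6355, K−S=0.0000, hold=0.0000 ⇒ V=0.0000 continue | (k=7,j=7): S=270.7511, K−S=0.0000, hold=0.0000 ⇒ V=0.0000 continue  boundary S*=43.2807
step 6: (k=6,j=0): S=24.9696, K−S=40.1904, hold=39.4342 ⇒ V=40.1904 exercise | (k=6,j=1): S=36.0302, K−S=29.1298, hold=28.3736 ⇒ V=29.1298 exercise | (k=6,j=2): S=51.9902, K−S=13.1698, hold=14.3266 ⇒ V=14.3266 continue | (k=6,j=3): S=75.0200, K−S=0.0000, hold=3.3974 ⇒ V=3.3974 continue | (k=6,j=4): S=108.2511, K−S=0.0000, hold=0.0000 ⇒ V=0.0000 continue | (k=6,j=5): S=156.2023, K−S=0.0000, hold=0.0000 ⇒ V=0.0000 continue | (k=6,j=6): S=225.3941, K−S=0.0000, hold=0.0000 ⇒ V=0.0000 continue  boundary S*=36.0302
step 5: (k=5,j=0): S=29.9943, K−S=35.1657, hold=34.4095 ⇒ V=35.1657 exercise | (k=5,j=1): S=43.2807, K−S=21.8793, hold=21.6790 ⇒ V=21.8793 exercise | (k=5,j=2): S=62.4524, K−S=2.7076, hold=8.9090 ⇒ V=8.9090 continue | (k=5,j=3): S=90.1166, K−S=0.0000, hold=1.7256 ⇒ V=1.7256 continue | (k=5,j=4): S=130.0349, K−S=0.0000, hold=0.0000 ⇒ V=0.0000 continue | (k=5,j=5): S=187.6355, K−S=0.0000, hold=0.0000 ⇒ V=0.0000 continue  boundary S*=43.2807
step 4: (k=4,j=0): S=36.0302, K−S=29.1298, hold=28.3736 ⇒ V=29.1298 exercise | (k=4,j=1): S=51.9902, K−S=13.1698, hold=15.3933 ⇒ V=15.3933 continue | (k=4,j=2): S=75.0200, K−S=0.0000, hold=5.3541 ⇒ V=5.3541 continue | (k=4,j=3): S=108.2511, K−S=0.0000, hold=0.8764 ⇒ V=0.8764 continue | (k=4,j=4): S=156.2023, K−S=0.0000, hold=0.0000 ⇒ V=0.0000 continue  boundary S*=36.0302
step 3: (k=3,j=0): S=43.2807, K−S=21.8793, hold=22.1915 ⇒ V=22.1915 continue | (k=3,j=1): S=62.4524, K−S=2.7076, hold=10.3909 ⇒ V=10.3909 continue | (k=3,j=2): S=90.1166, K−S=0.0000, hold=3.1405 ⇒ V=3.1405 continue | (k=3,j=3): S=130.0349, K−S=0.0000, hold=0.4451 ⇒ V=0.4451 continue  boundary S*=-
step 2: (k=2,j=0): S=51.9902, K−S=13.1698, hold=16.2640 ⇒ V=16.2640 continue | (k=2,j=1): S=75.0200, K−S=0.0000, hold=6.7866 ⇒ V=6.7866 continue | (k=2,j=2): S=108.2511, K−S=0.0000, hold=1.8090 ⇒ V=1.8090 continue  boundary S*=-
step 1: (k=1,j=0): S=62.4524, K−S=2.7076, hold=11.5215 ⇒ V=11.5215 continue | (k=1,j=1): S=90.1166, K−S=0.0000, hold=4.3161 ⇒ V=4.3161 continue  boundary S*=-
step 0: (k=0,j=0): S=75.0200, K−S=0.0000, hold=7.9257 ⇒ V=7.9257 continue  boundary S*=-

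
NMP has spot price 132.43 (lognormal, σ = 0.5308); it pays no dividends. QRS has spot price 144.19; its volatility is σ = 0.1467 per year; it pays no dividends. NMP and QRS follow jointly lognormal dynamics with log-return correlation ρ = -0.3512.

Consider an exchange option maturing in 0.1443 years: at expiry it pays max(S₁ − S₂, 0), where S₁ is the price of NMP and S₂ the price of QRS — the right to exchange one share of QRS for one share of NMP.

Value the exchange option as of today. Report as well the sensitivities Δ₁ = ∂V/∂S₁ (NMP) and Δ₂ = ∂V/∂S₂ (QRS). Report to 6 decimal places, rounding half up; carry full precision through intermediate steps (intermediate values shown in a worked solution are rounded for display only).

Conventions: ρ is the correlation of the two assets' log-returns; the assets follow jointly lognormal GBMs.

σ_eff = √(σ₁² + σ₂² − 2ρσ₁σ₂) = √(0.5308² + 0.1467² − 2·-0.3512·0.5308·0.1467) = 0.598301
d₁ = (ln(S₁/S₂) + (q₂ − q₁ + σ_eff²/2)T) / (σ_eff√T) = (ln(132.43/144.19) + (0.0 − 0.0 + 0.178982)·0.1443) / 0.227276 = -0.260699
d₂ = d₁ − σ_eff√T = -0.260699 − 0.227276 = -0.487975
N(d₁) = 0.397162,  N(d₂) = 0.312784
V = S₁·e^{−q₁T}·N(d₁) − S₂·e^{−q₂T}·N(d₂) = 52.596206 − 45.100308 = 7.495898
Key observation: no risk-free rate is needed — with the second asset as numeraire the exchange option is a call on the ratio S₁/S₂, and r cancels out of the value.
Δ₁ = e^{−q₁T}·N(d₁) = 0.397162;  Δ₂ = −e^{−q₂T}·N(d₂) = -0.312784

exchange price = 7.495898
Δ1 = 0.397162
Δ2 = -0.312784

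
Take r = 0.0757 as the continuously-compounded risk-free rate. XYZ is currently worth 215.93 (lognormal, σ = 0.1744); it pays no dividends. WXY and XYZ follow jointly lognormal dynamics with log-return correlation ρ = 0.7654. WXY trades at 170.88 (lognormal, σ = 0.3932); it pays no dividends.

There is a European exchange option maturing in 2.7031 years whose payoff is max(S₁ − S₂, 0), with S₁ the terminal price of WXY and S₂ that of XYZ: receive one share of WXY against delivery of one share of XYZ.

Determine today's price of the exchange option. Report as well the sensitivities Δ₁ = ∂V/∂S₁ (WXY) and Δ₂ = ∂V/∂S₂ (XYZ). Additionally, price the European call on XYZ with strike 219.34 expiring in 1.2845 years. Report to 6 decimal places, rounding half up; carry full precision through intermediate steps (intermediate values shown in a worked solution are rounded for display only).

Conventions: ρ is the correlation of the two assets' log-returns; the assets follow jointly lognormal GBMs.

exchange price = 17.349365
Δ1 = 0.393408
Δ2 = -0.230983
price(XYZ call K=219.34) = 26.156347

σ_eff = √(σ₁² + σ₂² − 2ρσ₁σ₂) = √(0.3932² + 0.1744² − 2·0.7654·0.3932·0.1744) = 0.282928
d₁ = (ln(S₁/S₂) + (q₂ − q₁ + σ_eff²/2)T) / (σ_eff√T) = (ln(170.88/215.93) + (0.0 − 0.0 + 0.040024)·2.7031) / 0.465165 = -0.270449
d₂ = d₁ − σ_eff√T = -0.270449 − 0.465165 = -0.735614
N(d₁) = 0.393408,  N(d₂) = 0.230983
V = S₁·e^{−q₁T}·N(d₁) − S₂·e^{−q₂T}·N(d₂) = 67.225489 − 49.876124 = 17.349365
Δ₁ = e^{−q₁T}·N(d₁) = 0.393408;  Δ₂ = −e^{−q₂T}·N(d₂) = -0.230983
[vanilla: XYZ call K=219.34]
σ√T = 0.1744·√1.2845 = 0.197658
d₁ = (ln(S/K) + (r+σ²/2)T) / (σ√T) = (ln(215.93/219.34) + (0.0757+0.1744²/2)·1.2845) / 0.197658 = (-0.015669 + 0.116771) / 0.197658 = 0.511501
d₂ = d₁ − σ√T = 0.511501 − 0.197658 = 0.313844
e^{−rT} = 0.907341
N(d₁) = 0.695500,  N(d₂) = 0.623180
price = S·N(d₁) − K·e^{−rT}·N(d₂) = 150.179320 − 124.022973 = 26.156347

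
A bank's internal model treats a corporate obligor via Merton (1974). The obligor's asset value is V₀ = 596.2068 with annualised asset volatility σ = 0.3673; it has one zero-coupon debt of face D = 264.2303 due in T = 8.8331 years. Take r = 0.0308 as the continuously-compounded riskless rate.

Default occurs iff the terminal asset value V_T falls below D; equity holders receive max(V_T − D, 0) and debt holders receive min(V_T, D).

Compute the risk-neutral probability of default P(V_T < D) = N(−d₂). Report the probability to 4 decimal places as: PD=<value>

Apply the equity-as-call identities (strike 264.2303, horizon 8.8331 years):
d₁ = [ln(V₀/D) + (r + σ²/2)T] / (σ√T)
   = [ln(596.2068/264.2303) + (0.0308 + 0.5·0.3673²)·8.8331] / (0.3673·√8.8331)
   = [0.813767 + 0.867893] / 1.091635 = 1.540496
d₂ = d₁ − σ√T = 1.540496 − 1.091635 = 0.448861
risk-neutral PD = N(−d₂) = N(-0.448861) = 0.326766

PD=0.3268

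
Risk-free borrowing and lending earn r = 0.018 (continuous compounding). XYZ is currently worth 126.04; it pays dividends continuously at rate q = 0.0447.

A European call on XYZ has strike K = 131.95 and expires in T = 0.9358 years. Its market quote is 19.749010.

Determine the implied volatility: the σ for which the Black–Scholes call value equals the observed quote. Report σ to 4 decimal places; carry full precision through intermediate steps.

sigma = 0.4997

At σ = 0.4997 the Black–Scholes value reproduces the quote:
σ√T = 0.4997·√0.9358 = 0.483394
d₁ = (ln(S/K) + (r−q+σ²/2)T) / (σ√T) = (ln(126.04/131.95) + (0.018−0.0447+0.4997²/2)·0.9358) / 0.483394 = (-0.045824 + 0.091849) / 0.483394 = 0.095212
d₂ = d₁ − σ√T = 0.095212 − 0.483394 = -0.388181
e^{−rT} = 0.983297
e^{−qT} = 0.959033
N(d₁) = 0.537927,  N(d₂) = 0.348941
V = S·e^{−qT}·N(d₁) − K·e^{−rT}·N(d₂) = 65.022706 − 45.273696 = 19.749010 (equal to the quote); since ∂V/∂σ > 0 for all σ, the implied volatility is unique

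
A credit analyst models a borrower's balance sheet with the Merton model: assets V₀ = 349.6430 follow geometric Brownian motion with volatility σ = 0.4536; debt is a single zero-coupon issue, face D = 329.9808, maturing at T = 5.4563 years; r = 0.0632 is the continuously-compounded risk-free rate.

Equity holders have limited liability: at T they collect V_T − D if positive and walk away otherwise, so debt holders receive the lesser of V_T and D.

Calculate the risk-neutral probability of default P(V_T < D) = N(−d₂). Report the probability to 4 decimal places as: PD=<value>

Apply the equity-as-call identities (strike 329.9808, horizon 5.4563 years):
d₁ = [ln(V₀/D) + (r + σ²/2)T] / (σ√T)
   = [ln(349.6430/329.9808) + (0.0632 + 0.5·0.4536²)·5.4563] / (0.4536·√5.4563)
   = [0.057878 + 0.906163] / 1.059552 = 0.909858
d₂ = d₁ − σ√T = 0.909858 − 1.059552 = -0.149694
risk-neutral PD = N(−d₂) = N(0.149694) = 0.559497

PD=0.5595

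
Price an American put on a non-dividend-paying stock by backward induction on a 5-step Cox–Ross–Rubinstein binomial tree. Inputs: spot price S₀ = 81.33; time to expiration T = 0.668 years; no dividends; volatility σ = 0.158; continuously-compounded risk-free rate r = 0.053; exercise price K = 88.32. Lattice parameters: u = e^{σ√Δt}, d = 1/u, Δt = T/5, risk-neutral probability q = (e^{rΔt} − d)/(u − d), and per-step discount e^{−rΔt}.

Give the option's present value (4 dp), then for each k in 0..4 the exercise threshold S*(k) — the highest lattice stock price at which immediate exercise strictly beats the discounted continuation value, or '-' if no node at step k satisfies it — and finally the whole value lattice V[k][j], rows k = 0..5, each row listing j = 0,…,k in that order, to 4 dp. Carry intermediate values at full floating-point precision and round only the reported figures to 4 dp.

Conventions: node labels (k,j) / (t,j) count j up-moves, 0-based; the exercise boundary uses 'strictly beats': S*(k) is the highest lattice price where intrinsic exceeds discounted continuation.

Δt=0.13360  u=1.05945  d=0.94388  q=0.54705  discount=0.99294
step 5 (expiry): payoffs max(K−S,0) = 27.3879 19.9276 11.5538 2.1548 0.0000 0.0000
step 4: (k=4,j=0): S=64.5545, K−S=23.7655, hold=23.1423 ⇒ V=23.7655 exercise | (k=4,j=1): S=72.4584, K−S=15.8616, hold=15.2384 ⇒ V=15.8616 exercise | (k=4,j=2): S=81.3300, K−S=6.9900, hold=6.3668 ⇒ V=6.9900 exercise | (k=4,j=3): S=91.2878, K−S=0.0000, hold=0.9691 ⇒ V=0.9691 continue | (k=4,j=4): S=102.4648, K−S=0.0000, hold=0.0000 ⇒ V=0.0000 continue  boundary S*=81.3300
step 3: (k=3,j=0): S=68.3924, K−S=19.9276, hold=19.3044 ⇒ V=19.9276 exercise | (k=3,j=1): S=76.7662, K−S=11.5538, hold=10.9307 ⇒ V=11.5538 exercise | (k=3,j=2): S=86.1652, K−S=2.1548, hold=3.6702 ⇒ V=3.6702 continue | (k=3,j=3): S=96.7150, K−S=0.0000, hold=0.4359 ⇒ V=0.4359 continue  boundary S*=76.7662
step 2: (k=2,j=0): S=72.4584, K−S=15.8616, hold=15.2384 ⇒ V=15.8616 exercise | (k=2,j=1): S=81.3300, K−S=6.9900, hold=7.1900 ⇒ V=7.1900 continue | (k=2,j=2): S=91.2878, K−S=0.0000, hold=1.8874 ⇒ V=1.8874 continue  boundary S*=72.4584
step 1: (k=1,j=0): S=76.7662, K−S=11.5538, hold=11.0393 ⇒ V=11.5538 exercise | (k=1,j=1): S=86.1652, K−S=2.1548, hold=4.2589 ⇒ V=4.2589 continue  boundary S*=76.7662
step 0: (k=0,j=0): S=81.3300, K−S=6.9900, hold=7.5098 ⇒ V=7.5098 continue  boundary S*=-

price = 7.5098
boundary = - 76.7662 72.4584 76.7662 81.3300
tree:
7.5098
11.5538 4.2589
15.8616 7.1900 1.8874
19.9276 11.5538 3.6702 0.4359
23.7655 15.8616 6.9900 0.9691 0.0000
27.3879 19.9276 11.5538 2.1548 0.0000 0.0000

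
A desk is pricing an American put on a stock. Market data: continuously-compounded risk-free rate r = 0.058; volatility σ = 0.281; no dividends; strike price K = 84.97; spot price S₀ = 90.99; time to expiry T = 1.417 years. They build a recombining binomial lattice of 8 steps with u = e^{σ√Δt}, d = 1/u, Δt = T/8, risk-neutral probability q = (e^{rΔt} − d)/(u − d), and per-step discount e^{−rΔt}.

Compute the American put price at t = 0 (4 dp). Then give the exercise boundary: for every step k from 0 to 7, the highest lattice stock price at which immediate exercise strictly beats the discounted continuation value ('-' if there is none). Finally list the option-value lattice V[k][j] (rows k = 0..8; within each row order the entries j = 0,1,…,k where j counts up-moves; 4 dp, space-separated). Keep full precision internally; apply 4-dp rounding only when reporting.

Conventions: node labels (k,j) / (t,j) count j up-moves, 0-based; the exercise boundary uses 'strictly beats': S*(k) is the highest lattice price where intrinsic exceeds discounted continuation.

params: Δt=0.17713 u=1.12554 d=0.88846 q=0.51403 e^(-rΔt)=0.98978
t_8 payoffs: 49.6429 40.2162 28.2742 13.1455 0.0000 0.0000 0.0000 0.0000 0.0000
t_7: node(7,0) S=39.7621 payoff=45.2079 vs cont=44.3395 → 45.2079 [stop]  node(7,1) S=50.3721 payoff=34.5979 vs cont=33.7294 → 34.5979 [stop]  node(7,2) S=63.8134 payoff=21.1566 vs cont=20.2882 → 21.1566 [stop]  node(7,3) S=80.8412 payoff=4.1288 vs cont=6.3231 → 6.3231 [wait]  node(7,4) S=102.4128 payoff=0.0000 vs cont=0.0000 → 0.0000 [wait]  node(7,5) S=129.7405 payoff=0.0000 vs cont=0.0000 → 0.0000 [wait]  node(7,6) S=164.3603 payoff=0.0000 vs cont=0.0000 → 0.0000 [wait]  node(7,7) S=208.2180 payoff=0.0000 vs cont=0.0000 → 0.0000 [wait]  ⇒ S*(7)=63.8134
t_6: node(6,0) S=44.7538 payoff=40.2162 vs cont=39.3478 → 40.2162 [stop]  node(6,1) S=56.6958 payoff=28.2742 vs cont=27.4057 → 28.2742 [stop]  node(6,2) S=71.8245 payoff=13.1455 vs cont=13.3935 → 13.3935 [wait]  node(6,3) S=90.9900 payoff=0.0000 vs cont=3.0415 → 3.0415 [wait]  node(6,4) S=115.2697 payoff=0.0000 vs cont=0.0000 → 0.0000 [wait]  node(6,5) S=146.0281 payoff=0.0000 vs cont=0.0000 → 0.0000 [wait]  node(6,6) S=184.9940 payoff=0.0000 vs cont=0.0000 → 0.0000 [wait]  ⇒ S*(6)=56.6958
t_5: node(5,0) S=50.3721 payoff=34.5979 vs cont=33.7294 → 34.5979 [stop]  node(5,1) S=63.8134 payoff=21.1566 vs cont=20.4143 → 21.1566 [stop]  node(5,2) S=80.8412 payoff=4.1288 vs cont=7.9898 → 7.9898 [wait]  node(5,3) S=102.4128 payoff=0.0000 vs cont=1.4630 → 1.4630 [wait]  node(5,4) S=129.7405 payoff=0.0000 vs cont=0.0000 → 0.0000 [wait]  node(5,5) S=164.3603 payoff=0.0000 vs cont=0.0000 → 0.0000 [wait]  ⇒ S*(5)=63.8134
t_4: node(4,0) S=56.6958 payoff=28.2742 vs cont=27.4057 → 28.2742 [stop]  node(4,1) S=71.8245 payoff=13.1455 vs cont=14.2415 → 14.2415 [wait]  node(4,2) S=90.9900 payoff=0.0000 vs cont=4.5875 → 4.5875 [wait]  node(4,3) S=115.2697 payoff=0.0000 vs cont=0.7037 → 0.7037 [wait]  node(4,4) S=146.0281 payoff=0.0000 vs cont=0.0000 → 0.0000 [wait]  ⇒ S*(4)=56.6958
t_3: node(3,0) S=63.8134 payoff=21.1566 vs cont=20.8458 → 21.1566 [stop]  node(3,1) S=80.8412 payoff=4.1288 vs cont=9.1842 → 9.1842 [wait]  node(3,2) S=102.4128 payoff=0.0000 vs cont=2.5646 → 2.5646 [wait]  node(3,3) S=129.7405 payoff=0.0000 vs cont=0.3385 → 0.3385 [wait]  ⇒ S*(3)=63.8134
t_2: node(2,0) S=71.8245 payoff=13.1455 vs cont=14.8492 → 14.8492 [wait]  node(2,1) S=90.9900 payoff=0.0000 vs cont=5.7225 → 5.7225 [wait]  node(2,2) S=115.2697 payoff=0.0000 vs cont=1.4058 → 1.4058 [wait]  ⇒ S*(2)=-
t_1: node(1,0) S=80.8412 payoff=4.1288 vs cont=10.0540 → 10.0540 [wait]  node(1,1) S=102.4128 payoff=0.0000 vs cont=3.4678 → 3.4678 [wait]  ⇒ S*(1)=-
t_0: node(0,0) S=90.9900 payoff=0.0000 vs cont=6.6004 → 6.6004 [wait]  ⇒ S*(0)=-

price = 6.6004
boundary = - - - 63.8134 56.6958 63.8134 56.6958 63.8134
tree:
6.6004
10.0540 3.4678
14.8492 5.7225 1.4058
21.1566 9.1842 2.5646 0.3385
28.2742 14.2415 4.5875 0.7037 0.0000
34.5979 21.1566 7.9898 1.4630 0.0000 0.0000
40.2162 28.2742 13.3935 3.0415 0.0000 0.0000 0.0000
45.2079 34.5979 21.1566 6.3231 0.0000 0.0000 0.0000 0.0000
49.6429 40.2162 28.2742 13.1455 0.0000 0.0000 0.0000 0.0000 0.0000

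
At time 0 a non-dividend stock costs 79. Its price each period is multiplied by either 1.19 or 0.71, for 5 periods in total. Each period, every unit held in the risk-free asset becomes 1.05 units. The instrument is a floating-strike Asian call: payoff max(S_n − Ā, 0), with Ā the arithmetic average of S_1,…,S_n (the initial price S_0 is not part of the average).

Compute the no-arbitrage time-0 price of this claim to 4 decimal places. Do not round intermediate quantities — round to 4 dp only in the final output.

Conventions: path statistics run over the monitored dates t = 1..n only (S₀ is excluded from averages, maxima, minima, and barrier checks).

price = 11.8473

With p* = (R−d)/(u−d) = 0.7083, sum probability × payoff across the paths and divide by R^5.
Enumerate all 2^5 = 32 price paths (U = up ×1.19, D = down ×0.71); each path with k up-moves has probability p*^k·(1−p*)^(5−k).
DDDDD: Ā=31.7035, payoff=0.0000, prob=0.002111
UDDDD: Ā=53.1369, payoff=0.0000, prob=0.005126
DUDDD: Ā=45.5529, payoff=0.0000, prob=0.005126
UUDDD: Ā=76.3492, payoff=0.0000, prob=0.012449
DDUDD: Ā=40.1682, payoff=0.0000, prob=0.005126
UDUDD: Ā=67.3242, payoff=0.0000, prob=0.012449
DUUDD: Ā=59.7402, payoff=0.0000, prob=0.012449
UUUDD: Ā=100.1279, payoff=0.0000, prob=0.030233
DDDUD: Ā=36.3451, payoff=0.0000, prob=0.005126
UDDUD: Ā=60.9165, payoff=0.0000, prob=0.012449
DUDUD: Ā=53.3325, payoff=0.0000, prob=0.012449
UUDUD: Ā=89.3882, payoff=0.0000, prob=0.030233
DDUUD: Ā=47.9478, payoff=0.0000, prob=0.012449
UDUUD: Ā=80.3633, payoff=0.0000, prob=0.030233
DUUUD: Ā=72.7793, payoff=0.0000, prob=0.030233
UUUUD: Ā=121.9821, payoff=0.0000, prob=0.073424
DDDDU: Ā=33.6307, payoff=0.0000, prob=0.005126
UDDDU: Ā=56.3670, payoff=0.0000, prob=0.012449
DUDDU: Ā=48.7830, payoff=0.0000, prob=0.012449
UUDDU: Ā=81.7630, payoff=0.0000, prob=0.030233
DDUDU: Ā=43.3983, payoff=0.0000, prob=0.012449
UDUDU: Ā=72.7381, payoff=0.0000, prob=0.030233
DUUDU: Ā=65.1541, payoff=1.9555, prob=0.030233
UUUDU: Ā=109.2019, payoff=3.2776, prob=0.073424
DDDUU: Ā=39.5753, payoff=0.4649, prob=0.012449
UDDUU: Ā=66.3304, payoff=0.7792, prob=0.030233
DUDUU: Ā=58.7464, payoff=8.3632, prob=0.030233
UUDUU: Ā=98.4622, payoff=14.0173, prob=0.073424
DDUUU: Ā=53.3617, payoff=13.7479, prob=0.030233
UDUUU: Ā=89.4372, payoff=23.0422, prob=0.073424
DUUUU: Ā=81.8532, payoff=30.6262, prob=0.073424
UUUUU: Ā=137.1906, payoff=51.3313, prob=0.178315
Price = Σ prob·payoff / R^5 = 15.120521 / 1.276282 = 11.8473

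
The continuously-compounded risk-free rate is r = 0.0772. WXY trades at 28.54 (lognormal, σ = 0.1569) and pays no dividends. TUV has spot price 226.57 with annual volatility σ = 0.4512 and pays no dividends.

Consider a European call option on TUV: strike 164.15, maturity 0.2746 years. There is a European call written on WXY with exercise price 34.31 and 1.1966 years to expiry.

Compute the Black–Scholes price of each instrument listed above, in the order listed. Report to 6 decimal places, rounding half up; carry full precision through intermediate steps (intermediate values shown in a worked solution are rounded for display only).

[TUV call K=164.15]
σ√T = 0.4512·√0.2746 = 0.236439
d₁ = (ln(S/K) + (r+σ²/2)T) / (σ√T) = (ln(226.57/164.15) + (0.0772+0.4512²/2)·0.2746) / 0.236439 = (0.322273 + 0.049151) / 0.236439 = 1.570908
d₂ = d₁ − σ√T = 1.570908 − 0.236439 = 1.334469
e^{−rT} = 0.979024
N(d₁) = 0.941898,  N(d₂) = 0.908975
price = S·N(d₁) − K·e^{−rT}·N(d₂) = 213.405831 − 146.078438 = 67.327393
[WXY call K=34.31]
σ√T = 0.1569·√1.1966 = 0.171632
d₁ = (ln(S/K) + (r+σ²/2)T) / (σ√T) = (ln(28.54/34.31) + (0.0772+0.1569²/2)·1.1966) / 0.171632 = (-0.184130 + 0.107106) / 0.171632 = -0.448775
d₂ = d₁ − σ√T = -0.448775 − 0.171632 = -0.620407
e^{−rT} = 0.911761
N(d₁) = 0.326797,  N(d₂) = 0.267495
price = S·N(d₁) − K·e^{−rT}·N(d₂) = 9.326786 − 8.367918 = 0.958868

price(TUV call K=164.15) = 67.327393
price(WXY call K=34.31) = 0.958868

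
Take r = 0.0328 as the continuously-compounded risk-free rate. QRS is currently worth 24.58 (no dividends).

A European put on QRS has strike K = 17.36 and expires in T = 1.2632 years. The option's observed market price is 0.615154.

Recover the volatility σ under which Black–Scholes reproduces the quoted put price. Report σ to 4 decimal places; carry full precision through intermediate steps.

At σ = 0.3401 the Black–Scholes value reproduces the quote:
σ√T = 0.3401·√1.2632 = 0.382246
d₁ = (ln(S/K) + (r+σ²/2)T) / (σ√T) = (ln(24.58/17.36) + (0.0328+0.3401²/2)·1.2632) / 0.382246 = (0.347764 + 0.114489) / 0.382246 = 1.209309
d₂ = d₁ − σ√T = 1.209309 − 0.382246 = 0.827063
e^{−rT} = 0.959414
N(−d₁) = 0.113272,  N(−d₂) = 0.204101
V = K·e^{−rT}·N(−d₂) − S·N(−d₁) = 3.399381 − 2.784227 = 0.615154 (the observed quote) — the price is monotone increasing in volatility, hence this σ is the only solution

sigma = 0.3401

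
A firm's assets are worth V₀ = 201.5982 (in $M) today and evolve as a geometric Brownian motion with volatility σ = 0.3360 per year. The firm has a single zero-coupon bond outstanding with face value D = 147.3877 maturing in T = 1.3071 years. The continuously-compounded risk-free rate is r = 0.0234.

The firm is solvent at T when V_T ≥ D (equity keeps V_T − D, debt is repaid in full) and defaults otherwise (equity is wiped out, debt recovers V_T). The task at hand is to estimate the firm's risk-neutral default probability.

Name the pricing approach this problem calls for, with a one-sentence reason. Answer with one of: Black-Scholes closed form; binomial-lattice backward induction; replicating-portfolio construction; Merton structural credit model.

framework: Merton structural credit model

Key observation: assets follow a GBM and default happens iff V_T < 147.3877; valuing claims on that split (equity as a call, risky debt as the residual) is the structural model's definition.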